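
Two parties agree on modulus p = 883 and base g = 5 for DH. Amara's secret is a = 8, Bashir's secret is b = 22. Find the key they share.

208

Amara sends A = g^a mod p = 5^8 mod 883.
5^1 ≡ 5 (mod 883)
5^2 = (5^1)^2 ≡ 5^2 = 25 ≡ 25 (mod 883)
5^4 = (5^2)^2 ≡ 25^2 = 625 ≡ 625 (mod 883)
5^8 = (5^4)^2 ≡ 625^2 = 390625 ≡ 339 (mod 883)
So A = 339. Bashir then computes K = A^b mod p = 339^22 mod 883.
339^1 ≡ 339 (mod 883)
339^2 = (339^1)^2 ≡ 339^2 = 114921 ≡ 131 (mod 883)
339^4 = (339^2)^2 ≡ 131^2 = 17161 ≡ 384 (mod 883)
339^8 = (339^4)^2 ≡ 384^2 = 147456 ≡ 878 (mod 883)
339^16 = (339^8)^2 ≡ 878^2 = 770884 ≡ 25 (mod 883)
339^22 = 339^16 · 339^4 · 339^2 ≡ 25 · 384 · 131 ≡ 208 (mod 883).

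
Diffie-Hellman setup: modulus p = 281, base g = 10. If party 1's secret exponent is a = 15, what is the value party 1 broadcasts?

271

Public value = 10^15 mod 281.
10^1 ≡ 10 (mod 281)
10^2 = (10^1)^2 ≡ 10^2 = 100 ≡ 100 (mod 281)
10^4 = (10^2)^2 ≡ 100^2 = 10000 ≡ 165 (mod 281)
10^8 = (10^4)^2 ≡ 165^2 = 27225 ≡ 249 (mod 281)
10^15 = 10^8 · 10^4 · 10^2 · 10^1 ≡ 249 · 165 · 100 · 10 ≡ 271 (mod 281).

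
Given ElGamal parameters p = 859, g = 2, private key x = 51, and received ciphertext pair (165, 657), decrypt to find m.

543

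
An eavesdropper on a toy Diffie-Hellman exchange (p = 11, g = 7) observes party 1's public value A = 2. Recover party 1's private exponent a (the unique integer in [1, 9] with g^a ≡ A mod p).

3

Try successive powers of 7 modulo 11:
7^1 ≡ 7
7^2 ≡ 5
7^3 ≡ 2
Found: a = 3.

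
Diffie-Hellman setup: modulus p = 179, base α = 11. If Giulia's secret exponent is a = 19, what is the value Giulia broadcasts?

91

Public value = 11^19 mod 179.
11^1 ≡ 11 (mod 179)
11^2 = (11^1)^2 ≡ 11^2 = 121 ≡ 121 (mod 179)
11^4 = (11^2)^2 ≡ 121^2 = 14641 ≡ 142 (mod 179)
11^8 = (11^4)^2 ≡ 142^2 = 20164 ≡ 116 (mod 179)
11^16 = (11^8)^2 ≡ 116^2 = 13456 ≡ 31 (mod 179)
11^19 = 11^16 · 11^2 · 11^1 ≡ 31 · 121 · 11 ≡ 91 (mod 179).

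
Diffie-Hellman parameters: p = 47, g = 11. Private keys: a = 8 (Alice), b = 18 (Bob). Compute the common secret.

37

Bob sends B = g^b mod p = 11^18 mod 47.
11^1 ≡ 11 (mod 47)
11^2 = (11^1)^2 ≡ 11^2 = 121 ≡ 27 (mod 47)
11^4 = (11^2)^2 ≡ 27^2 = 729 ≡ 24 (mod 47)
11^8 = (11^4)^2 ≡ 24^2 = 576 ≡ 12 (mod 47)
11^16 = (11^8)^2 ≡ 12^2 = 144 ≡ 3 (mod 47)
11^18 = 11^16 · 11^2 ≡ 3 · 27 ≡ 34 (mod 47).
So B = 34. Alice then computes K = B^a mod p = 34^8 mod 47.
34^1 ≡ 34 (mod 47)
34^2 = (34^1)^2 ≡ 34^2 = 1156 ≡ 28 (mod 47)
34^4 = (34^2)^2 ≡ 28^2 = 784 ≡ 32 (mod 47)
34^8 = (34^4)^2 ≡ 32^2 = 1024 ≡ 37 (mod 47)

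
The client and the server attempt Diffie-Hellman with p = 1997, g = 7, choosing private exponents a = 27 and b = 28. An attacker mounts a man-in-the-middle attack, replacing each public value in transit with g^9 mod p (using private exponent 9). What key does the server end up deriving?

1893

The server receives an attacker's public value M = 7^9 mod 1997 instead of the honest one.
7^1 ≡ 7 (mod 1997)
7^2 = (7^1)^2 ≡ 7^2 = 49 ≡ 49 (mod 1997)
7^4 = (7^2)^2 ≡ 49^2 = 2401 ≡ 404 (mod 1997)
7^8 = (7^4)^2 ≡ 404^2 = 163216 ≡ 1459 (mod 1997)
7^9 = 7^8 · 7^1 ≡ 1459 · 7 ≡ 228 (mod 1997).
So M = 228. The server computes K = M^28 mod 1997.
228^1 ≡ 228 (mod 1997)
228^2 = (228^1)^2 ≡ 228^2 = 51984 ≡ 62 (mod 1997)
228^4 = (228^2)^2 ≡ 62^2 = 3844 ≡ 1847 (mod 1997)
228^8 = (228^4)^2 ≡ 1847^2 = 3411409 ≡ 533 (mod 1997)
228^16 = (228^8)^2 ≡ 533^2 = 284089 ≡ 515 (mod 1997)
228^28 = 228^16 · 228^8 · 228^4 ≡ 515 · 533 · 1847 ≡ 1893 (mod 1997).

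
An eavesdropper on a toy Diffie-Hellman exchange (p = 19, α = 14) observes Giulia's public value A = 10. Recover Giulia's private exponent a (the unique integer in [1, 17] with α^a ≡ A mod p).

Try successive powers of 14 modulo 19:
14^1 ≡ 14
14^2 ≡ 6
14^3 ≡ 8
14^4 ≡ 17
14^5 ≡ 10
Found: a = 5.

5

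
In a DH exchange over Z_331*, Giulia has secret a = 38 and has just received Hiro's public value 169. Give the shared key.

Shared key K = 169^38 mod 331.
169^1 ≡ 169 (mod 331)
169^2 = (169^1)^2 ≡ 169^2 = 28561 ≡ 95 (mod 331)
169^4 = (169^2)^2 ≡ 95^2 = 9025 ≡ 88 (mod 331)
169^8 = (169^4)^2 ≡ 88^2 = 7744 ≡ 131 (mod 331)
169^16 = (169^8)^2 ≡ 131^2 = 17161 ≡ 280 (mod 331)
169^32 = (169^16)^2 ≡ 280^2 = 78400 ≡ 284 (mod 331)
169^38 = 169^32 · 169^4 · 169^2 ≡ 284 · 88 · 95 ≡ 308 (mod 331).

308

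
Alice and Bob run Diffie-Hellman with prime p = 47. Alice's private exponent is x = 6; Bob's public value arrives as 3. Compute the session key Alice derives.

Shared key K = 3^6 mod 47.
3^1 ≡ 3 (mod 47)
3^2 = (3^1)^2 ≡ 3^2 = 9 ≡ 9 (mod 47)
3^4 = (3^2)^2 ≡ 9^2 = 81 ≡ 34 (mod 47)
3^6 = 3^4 · 3^2 ≡ 34 · 9 ≡ 24 (mod 47).

24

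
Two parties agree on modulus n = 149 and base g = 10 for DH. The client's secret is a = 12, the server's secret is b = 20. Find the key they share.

95

The client sends A = g^a mod n = 10^12 mod 149.
10^1 ≡ 10 (mod 149)
10^2 = (10^1)^2 ≡ 10^2 = 100 ≡ 100 (mod 149)
10^4 = (10^2)^2 ≡ 100^2 = 10000 ≡ 17 (mod 149)
10^8 = (10^4)^2 ≡ 17^2 = 289 ≡ 140 (mod 149)
10^12 = 10^8 · 10^4 ≡ 140 · 17 ≡ 145 (mod 149).
So A = 145. The server then computes K = A^b mod n = 145^20 mod 149.
145^1 ≡ 145 (mod 149)
145^2 = (145^1)^2 ≡ 145^2 = 21025 ≡ 16 (mod 149)
145^4 = (145^2)^2 ≡ 16^2 = 256 ≡ 107 (mod 149)
145^8 = (145^4)^2 ≡ 107^2 = 11449 ≡ 125 (mod 149)
145^16 = (145^8)^2 ≡ 125^2 = 15625 ≡ 129 (mod 149)
145^20 = 145^16 · 145^4 ≡ 129 · 107 ≡ 95 (mod 149).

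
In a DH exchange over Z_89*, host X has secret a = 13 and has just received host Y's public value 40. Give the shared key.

68

Shared key K = 40^13 mod 89.
40^1 ≡ 40 (mod 89)
40^2 = (40^1)^2 ≡ 40^2 = 1600 ≡ 87 (mod 89)
40^4 = (40^2)^2 ≡ 87^2 = 7569 ≡ 4 (mod 89)
40^8 = (40^4)^2 ≡ 4^2 = 16 ≡ 16 (mod 89)
40^13 = 40^8 · 40^4 · 40^1 ≡ 16 · 4 · 40 ≡ 68 (mod 89).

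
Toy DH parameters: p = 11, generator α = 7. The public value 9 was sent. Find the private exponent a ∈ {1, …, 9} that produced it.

Try successive powers of 7 modulo 11:
7^1 ≡ 7
7^2 ≡ 5
7^3 ≡ 2
7^4 ≡ 3
7^5 ≡ 10
7^6 ≡ 4
7^7 ≡ 6
7^8 ≡ 9
Found: a = 8.

8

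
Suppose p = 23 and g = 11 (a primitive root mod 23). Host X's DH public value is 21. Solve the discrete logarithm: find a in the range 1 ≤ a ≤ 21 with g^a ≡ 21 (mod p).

21

Try successive powers of 11 modulo 23:
11^1 ≡ 11
11^2 ≡ 6
11^3 ≡ 20
11^4 ≡ 13
11^5 ≡ 5
11^6 ≡ 9
11^7 ≡ 7
11^8 ≡ 8
11^9 ≡ 19
11^10 ≡ 2
11^11 ≡ 22
11^12 ≡ 12
11^13 ≡ 17
11^14 ≡ 3
11^15 ≡ 10
11^16 ≡ 18
11^17 ≡ 14
11^18 ≡ 16
11^19 ≡ 15
11^20 ≡ 4
11^21 ≡ 21
Found: a = 21.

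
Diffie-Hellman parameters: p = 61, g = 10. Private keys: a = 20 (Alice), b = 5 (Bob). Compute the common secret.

47

Bob sends B = g^b mod p = 10^5 mod 61.
10^1 ≡ 10 (mod 61)
10^2 = (10^1)^2 ≡ 10^2 = 100 ≡ 39 (mod 61)
10^4 = (10^2)^2 ≡ 39^2 = 1521 ≡ 57 (mod 61)
10^5 = 10^4 · 10^1 ≡ 57 · 10 ≡ 21 (mod 61).
So B = 21. Alice then computes K = B^a mod p = 21^20 mod 61.
21^1 ≡ 21 (mod 61)
21^2 = (21^1)^2 ≡ 21^2 = 441 ≡ 14 (mod 61)
21^4 = (21^2)^2 ≡ 14^2 = 196 ≡ 13 (mod 61)
21^8 = (21^4)^2 ≡ 13^2 = 169 ≡ 47 (mod 61)
21^16 = (21^8)^2 ≡ 47^2 = 2209 ≡ 13 (mod 61)
21^20 = 21^16 · 21^4 ≡ 13 · 13 ≡ 47 (mod 61).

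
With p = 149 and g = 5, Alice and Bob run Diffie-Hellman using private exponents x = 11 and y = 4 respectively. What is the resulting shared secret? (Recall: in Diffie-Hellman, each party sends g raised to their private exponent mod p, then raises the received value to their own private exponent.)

49

Bob sends B = g^y mod p = 5^4 mod 149.
5^1 ≡ 5 (mod 149)
5^2 = (5^1)^2 ≡ 5^2 = 25 ≡ 25 (mod 149)
5^4 = (5^2)^2 ≡ 25^2 = 625 ≡ 29 (mod 149)
So B = 29. Alice then computes K = B^x mod p = 29^11 mod 149.
29^1 ≡ 29 (mod 149)
29^2 = (29^1)^2 ≡ 29^2 = 841 ≡ 96 (mod 149)
29^4 = (29^2)^2 ≡ 96^2 = 9216 ≡ 127 (mod 149)
29^8 = (29^4)^2 ≡ 127^2 = 16129 ≡ 37 (mod 149)
29^11 = 29^8 · 29^2 · 29^1 ≡ 37 · 96 · 29 ≡ 49 (mod 149).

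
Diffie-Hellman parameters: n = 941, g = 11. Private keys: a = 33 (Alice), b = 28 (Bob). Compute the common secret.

Alice sends A = g^a mod n = 11^33 mod 941.
11^1 ≡ 11 (mod 941)
11^2 = (11^1)^2 ≡ 11^2 = 121 ≡ 121 (mod 941)
11^4 = (11^2)^2 ≡ 121^2 = 14641 ≡ 526 (mod 941)
11^8 = (11^4)^2 ≡ 526^2 = 276676 ≡ 22 (mod 941)
11^16 = (11^8)^2 ≡ 22^2 = 484 ≡ 484 (mod 941)
11^32 = (11^16)^2 ≡ 484^2 = 234256 ≡ 888 (mod 941)
11^33 = 11^32 · 11^1 ≡ 888 · 11 ≡ 358 (mod 941).
So A = 358. Bob then computes K = A^b mod n = 358^28 mod 941.
358^1 ≡ 358 (mod 941)
358^2 = (358^1)^2 ≡ 358^2 = 128164 ≡ 188 (mod 941)
358^4 = (358^2)^2 ≡ 188^2 = 35344 ≡ 527 (mod 941)
358^8 = (358^4)^2 ≡ 527^2 = 277729 ≡ 134 (mod 941)
358^16 = (358^8)^2 ≡ 134^2 = 17956 ≡ 77 (mod 941)
358^28 = 358^16 · 358^8 · 358^4 ≡ 77 · 134 · 527 ≡ 488 (mod 941).

488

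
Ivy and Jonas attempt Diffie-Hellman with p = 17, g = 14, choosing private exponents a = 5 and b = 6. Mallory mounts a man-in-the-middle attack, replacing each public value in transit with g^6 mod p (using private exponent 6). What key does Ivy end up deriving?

Ivy receives Mallory's public value M = 14^6 mod 17 instead of the honest one.
14^1 ≡ 14 (mod 17)
14^2 = (14^1)^2 ≡ 14^2 = 196 ≡ 9 (mod 17)
14^4 = (14^2)^2 ≡ 9^2 = 81 ≡ 13 (mod 17)
14^6 = 14^4 · 14^2 ≡ 13 · 9 ≡ 15 (mod 17).
So M = 15. Ivy computes K = M^5 mod 17.
15^1 ≡ 15 (mod 17)
15^2 = (15^1)^2 ≡ 15^2 = 225 ≡ 4 (mod 17)
15^4 = (15^2)^2 ≡ 4^2 = 16 ≡ 16 (mod 17)
15^5 = 15^4 · 15^1 ≡ 16 · 15 ≡ 2 (mod 17).

2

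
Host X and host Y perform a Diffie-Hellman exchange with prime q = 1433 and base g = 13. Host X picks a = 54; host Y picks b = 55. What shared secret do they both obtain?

16

Host Y sends B = g^b mod q = 13^55 mod 1433.
13^1 ≡ 13 (mod 1433)
13^2 = (13^1)^2 ≡ 13^2 = 169 ≡ 169 (mod 1433)
13^4 = (13^2)^2 ≡ 169^2 = 28561 ≡ 1334 (mod 1433)
13^8 = (13^4)^2 ≡ 1334^2 = 1779556 ≡ 1203 (mod 1433)
13^16 = (13^8)^2 ≡ 1203^2 = 1447209 ≡ 1312 (mod 1433)
13^32 = (13^16)^2 ≡ 1312^2 = 1721344 ≡ 311 (mod 1433)
13^55 = 13^32 · 13^16 · 13^4 · 13^2 · 13^1 ≡ 311 · 1312 · 1334 · 169 · 13 ≡ 757 (mod 1433).
So B = 757. Host X then computes K = B^a mod q = 757^54 mod 1433.
757^1 ≡ 757 (mod 1433)
757^2 = (757^1)^2 ≡ 757^2 = 573049 ≡ 1282 (mod 1433)
757^4 = (757^2)^2 ≡ 1282^2 = 1643524 ≡ 1306 (mod 1433)
757^8 = (757^4)^2 ≡ 1306^2 = 1705636 ≡ 366 (mod 1433)
757^16 = (757^8)^2 ≡ 366^2 = 133956 ≡ 687 (mod 1433)
757^32 = (757^16)^2 ≡ 687^2 = 471969 ≡ 512 (mod 1433)
757^54 = 757^32 · 757^16 · 757^4 · 757^2 ≡ 512 · 687 · 1306 · 1282 ≡ 16 (mod 1433).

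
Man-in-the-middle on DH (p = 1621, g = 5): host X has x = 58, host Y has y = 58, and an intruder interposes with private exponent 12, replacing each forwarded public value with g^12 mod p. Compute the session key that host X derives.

364

Host X receives an intruder's public value M = 5^12 mod 1621 instead of the honest one.
5^1 ≡ 5 (mod 1621)
5^2 = (5^1)^2 ≡ 5^2 = 25 ≡ 25 (mod 1621)
5^4 = (5^2)^2 ≡ 25^2 = 625 ≡ 625 (mod 1621)
5^8 = (5^4)^2 ≡ 625^2 = 390625 ≡ 1585 (mod 1621)
5^12 = 5^8 · 5^4 ≡ 1585 · 625 ≡ 194 (mod 1621).
So M = 194. Host X computes K = M^58 mod 1621.
194^1 ≡ 194 (mod 1621)
194^2 = (194^1)^2 ≡ 194^2 = 37636 ≡ 353 (mod 1621)
194^4 = (194^2)^2 ≡ 353^2 = 124609 ≡ 1413 (mod 1621)
194^8 = (194^4)^2 ≡ 1413^2 = 1996569 ≡ 1118 (mod 1621)
194^16 = (194^8)^2 ≡ 1118^2 = 1249924 ≡ 133 (mod 1621)
194^32 = (194^16)^2 ≡ 133^2 = 17689 ≡ 1479 (mod 1621)
194^58 = 194^32 · 194^16 · 194^8 · 194^2 ≡ 1479 · 133 · 1118 · 353 ≡ 364 (mod 1621).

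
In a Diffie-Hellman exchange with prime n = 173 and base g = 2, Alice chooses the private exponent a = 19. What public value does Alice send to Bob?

98

Public value = 2^19 mod 173.
2^1 ≡ 2 (mod 173)
2^2 = (2^1)^2 ≡ 2^2 = 4 ≡ 4 (mod 173)
2^4 = (2^2)^2 ≡ 4^2 = 16 ≡ 16 (mod 173)
2^8 = (2^4)^2 ≡ 16^2 = 256 ≡ 83 (mod 173)
2^16 = (2^8)^2 ≡ 83^2 = 6889 ≡ 142 (mod 173)
2^19 = 2^16 · 2^2 · 2^1 ≡ 142 · 4 · 2 ≡ 98 (mod 173).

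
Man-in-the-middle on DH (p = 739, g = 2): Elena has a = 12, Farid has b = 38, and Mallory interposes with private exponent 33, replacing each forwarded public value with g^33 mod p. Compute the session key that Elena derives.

Elena receives Mallory's public value M = 2^33 mod 739 instead of the honest one.
2^1 ≡ 2 (mod 739)
2^2 = (2^1)^2 ≡ 2^2 = 4 ≡ 4 (mod 739)
2^4 = (2^2)^2 ≡ 4^2 = 16 ≡ 16 (mod 739)
2^8 = (2^4)^2 ≡ 16^2 = 256 ≡ 256 (mod 739)
2^16 = (2^8)^2 ≡ 256^2 = 65536 ≡ 504 (mod 739)
2^32 = (2^16)^2 ≡ 504^2 = 254016 ≡ 539 (mod 739)
2^33 = 2^32 · 2^1 ≡ 539 · 2 ≡ 339 (mod 739).
So M = 339. Elena computes K = M^12 mod 739.
339^1 ≡ 339 (mod 739)
339^2 = (339^1)^2 ≡ 339^2 = 114921 ≡ 376 (mod 739)
339^4 = (339^2)^2 ≡ 376^2 = 141376 ≡ 227 (mod 739)
339^8 = (339^4)^2 ≡ 227^2 = 51529 ≡ 538 (mod 739)
339^12 = 339^8 · 339^4 ≡ 538 · 227 ≡ 191 (mod 739).

191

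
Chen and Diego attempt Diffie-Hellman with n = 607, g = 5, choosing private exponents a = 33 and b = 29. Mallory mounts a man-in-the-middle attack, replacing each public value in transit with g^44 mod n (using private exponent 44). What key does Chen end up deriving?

316

Chen receives Mallory's public value M = 5^44 mod 607 instead of the honest one.
5^1 ≡ 5 (mod 607)
5^2 = (5^1)^2 ≡ 5^2 = 25 ≡ 25 (mod 607)
5^4 = (5^2)^2 ≡ 25^2 = 625 ≡ 18 (mod 607)
5^8 = (5^4)^2 ≡ 18^2 = 324 ≡ 324 (mod 607)
5^16 = (5^8)^2 ≡ 324^2 = 104976 ≡ 572 (mod 607)
5^32 = (5^16)^2 ≡ 572^2 = 327184 ≡ 11 (mod 607)
5^44 = 5^32 · 5^8 · 5^4 ≡ 11 · 324 · 18 ≡ 417 (mod 607).
So M = 417. Chen computes K = M^33 mod 607.
417^1 ≡ 417 (mod 607)
417^2 = (417^1)^2 ≡ 417^2 = 173889 ≡ 287 (mod 607)
417^4 = (417^2)^2 ≡ 287^2 = 82369 ≡ 424 (mod 607)
417^8 = (417^4)^2 ≡ 424^2 = 179776 ≡ 104 (mod 607)
417^16 = (417^8)^2 ≡ 104^2 = 10816 ≡ 497 (mod 607)
417^32 = (417^16)^2 ≡ 497^2 = 247009 ≡ 567 (mod 607)
417^33 = 417^32 · 417^1 ≡ 567 · 417 ≡ 316 (mod 607).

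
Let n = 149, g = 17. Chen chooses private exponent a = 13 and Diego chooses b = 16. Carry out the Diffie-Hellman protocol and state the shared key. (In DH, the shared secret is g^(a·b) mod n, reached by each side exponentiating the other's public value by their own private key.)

95

Diego sends B = g^b mod n = 17^16 mod 149.
17^1 ≡ 17 (mod 149)
17^2 = (17^1)^2 ≡ 17^2 = 289 ≡ 140 (mod 149)
17^4 = (17^2)^2 ≡ 140^2 = 19600 ≡ 81 (mod 149)
17^8 = (17^4)^2 ≡ 81^2 = 6561 ≡ 5 (mod 149)
17^16 = (17^8)^2 ≡ 5^2 = 25 ≡ 25 (mod 149)
So B = 25. Chen then computes K = B^a mod n = 25^13 mod 149.
25^1 ≡ 25 (mod 149)
25^2 = (25^1)^2 ≡ 25^2 = 625 ≡ 29 (mod 149)
25^4 = (25^2)^2 ≡ 29^2 = 841 ≡ 96 (mod 149)
25^8 = (25^4)^2 ≡ 96^2 = 9216 ≡ 127 (mod 149)
25^13 = 25^8 · 25^4 · 25^1 ≡ 127 · 96 · 25 ≡ 95 (mod 149).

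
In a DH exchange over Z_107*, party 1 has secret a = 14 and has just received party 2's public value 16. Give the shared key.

99

Shared key K = 16^14 mod 107.
16^1 ≡ 16 (mod 107)
16^2 = (16^1)^2 ≡ 16^2 = 256 ≡ 42 (mod 107)
16^4 = (16^2)^2 ≡ 42^2 = 1764 ≡ 52 (mod 107)
16^8 = (16^4)^2 ≡ 52^2 = 2704 ≡ 29 (mod 107)
16^14 = 16^8 · 16^4 · 16^2 ≡ 29 · 52 · 42 ≡ 99 (mod 107).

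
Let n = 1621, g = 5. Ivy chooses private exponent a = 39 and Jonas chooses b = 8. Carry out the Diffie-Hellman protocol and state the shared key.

Jonas sends B = g^b mod n = 5^8 mod 1621.
5^1 ≡ 5 (mod 1621)
5^2 = (5^1)^2 ≡ 5^2 = 25 ≡ 25 (mod 1621)
5^4 = (5^2)^2 ≡ 25^2 = 625 ≡ 625 (mod 1621)
5^8 = (5^4)^2 ≡ 625^2 = 390625 ≡ 1585 (mod 1621)
So B = 1585. Ivy then computes K = B^a mod n = 1585^39 mod 1621.
1585^1 ≡ 1585 (mod 1621)
1585^2 = (1585^1)^2 ≡ 1585^2 = 2512225 ≡ 1296 (mod 1621)
1585^4 = (1585^2)^2 ≡ 1296^2 = 1679616 ≡ 260 (mod 1621)
1585^8 = (1585^4)^2 ≡ 260^2 = 67600 ≡ 1139 (mod 1621)
1585^16 = (1585^8)^2 ≡ 1139^2 = 1297321 ≡ 521 (mod 1621)
1585^32 = (1585^16)^2 ≡ 521^2 = 271441 ≡ 734 (mod 1621)
1585^39 = 1585^32 · 1585^4 · 1585^2 · 1585^1 ≡ 734 · 260 · 1296 · 1585 ≡ 1002 (mod 1621).

1002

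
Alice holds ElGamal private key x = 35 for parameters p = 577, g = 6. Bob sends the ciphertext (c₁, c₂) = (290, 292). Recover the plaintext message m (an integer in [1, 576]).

438

Shared mask s = c₁^x mod p = 290^35 mod 577.
290^1 ≡ 290 (mod 577)
290^2 = (290^1)^2 ≡ 290^2 = 84100 ≡ 435 (mod 577)
290^4 = (290^2)^2 ≡ 435^2 = 189225 ≡ 546 (mod 577)
290^8 = (290^4)^2 ≡ 546^2 = 298116 ≡ 384 (mod 577)
290^16 = (290^8)^2 ≡ 384^2 = 147456 ≡ 321 (mod 577)
290^32 = (290^16)^2 ≡ 321^2 = 103041 ≡ 335 (mod 577)
290^35 = 290^32 · 290^2 · 290^1 ≡ 335 · 435 · 290 ≡ 193 (mod 577).
So s = 193; s⁻¹ ≡ 290 (mod 577).
m = c₂ · s⁻¹ mod 577 = 292 · 290 mod 577 = 438.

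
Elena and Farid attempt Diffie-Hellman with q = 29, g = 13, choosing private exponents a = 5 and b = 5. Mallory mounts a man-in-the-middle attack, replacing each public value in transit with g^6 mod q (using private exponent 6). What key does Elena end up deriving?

Elena receives Mallory's public value M = 13^6 mod 29 instead of the honest one.
13^1 ≡ 13 (mod 29)
13^2 = (13^1)^2 ≡ 13^2 = 169 ≡ 24 (mod 29)
13^4 = (13^2)^2 ≡ 24^2 = 576 ≡ 25 (mod 29)
13^6 = 13^4 · 13^2 ≡ 25 · 24 ≡ 20 (mod 29).
So M = 20. Elena computes K = M^5 mod 29.
20^1 ≡ 20 (mod 29)
20^2 = (20^1)^2 ≡ 20^2 = 400 ≡ 23 (mod 29)
20^4 = (20^2)^2 ≡ 23^2 = 529 ≡ 7 (mod 29)
20^5 = 20^4 · 20^1 ≡ 7 · 20 ≡ 24 (mod 29).

24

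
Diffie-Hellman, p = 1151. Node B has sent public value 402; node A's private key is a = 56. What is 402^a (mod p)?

Shared key K = 402^56 mod 1151.
402^1 ≡ 402 (mod 1151)
402^2 = (402^1)^2 ≡ 402^2 = 161604 ≡ 464 (mod 1151)
402^4 = (402^2)^2 ≡ 464^2 = 215296 ≡ 59 (mod 1151)
402^8 = (402^4)^2 ≡ 59^2 = 3481 ≡ 28 (mod 1151)
402^16 = (402^8)^2 ≡ 28^2 = 784 ≡ 784 (mod 1151)
402^32 = (402^16)^2 ≡ 784^2 = 614656 ≡ 22 (mod 1151)
402^56 = 402^32 · 402^16 · 402^8 ≡ 22 · 784 · 28 ≡ 675 (mod 1151).

675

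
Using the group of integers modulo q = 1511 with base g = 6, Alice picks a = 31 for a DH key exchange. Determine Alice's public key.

Public value = 6^31 (mod 1511).
6^1 ≡ 6 (mod 1511)
6^2 = (6^1)^2 ≡ 6^2 = 36 ≡ 36 (mod 1511)
6^4 = (6^2)^2 ≡ 36^2 = 1296 ≡ 1296 (mod 1511)
6^8 = (6^4)^2 ≡ 1296^2 = 1679616 ≡ 895 (mod 1511)
6^16 = (6^8)^2 ≡ 895^2 = 801025 ≡ 195 (mod 1511)
6^31 = 6^16 · 6^8 · 6^4 · 6^2 · 6^1 ≡ 195 · 895 · 1296 · 36 · 6 ≡ 1049 (mod 1511).

1049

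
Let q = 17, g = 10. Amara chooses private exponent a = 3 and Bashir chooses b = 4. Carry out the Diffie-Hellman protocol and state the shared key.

13

Amara sends A = g^a mod q = 10^3 mod 17.
10^1 ≡ 10 (mod 17)
10^2 = (10^1)^2 ≡ 10^2 = 100 ≡ 15 (mod 17)
10^3 = 10^2 · 10^1 ≡ 15 · 10 ≡ 14 (mod 17).
So A = 14. Bashir then computes K = A^b mod q = 14^4 mod 17.
14^1 ≡ 14 (mod 17)
14^2 = (14^1)^2 ≡ 14^2 = 196 ≡ 9 (mod 17)
14^4 = (14^2)^2 ≡ 9^2 = 81 ≡ 13 (mod 17)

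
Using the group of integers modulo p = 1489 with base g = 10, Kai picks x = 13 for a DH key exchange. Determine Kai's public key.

942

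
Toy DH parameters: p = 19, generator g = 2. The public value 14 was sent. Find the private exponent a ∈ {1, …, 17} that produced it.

Try successive powers of 2 modulo 19:
2^1 ≡ 2
2^2 ≡ 4
2^3 ≡ 8
2^4 ≡ 16
2^5 ≡ 13
2^6 ≡ 7
2^7 ≡ 14
Found: a = 7.

7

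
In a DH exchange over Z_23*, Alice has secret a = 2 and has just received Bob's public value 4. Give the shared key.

16

Shared key K = 4^2 mod 23.
4^1 ≡ 4 (mod 23)
4^2 = (4^1)^2 ≡ 4^2 = 16 ≡ 16 (mod 23)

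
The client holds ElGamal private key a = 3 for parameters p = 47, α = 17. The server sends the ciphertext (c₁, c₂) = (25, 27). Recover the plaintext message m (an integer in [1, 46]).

Shared mask s = c₁^a mod p = 25^3 mod 47.
25^1 ≡ 25 (mod 47)
25^2 = (25^1)^2 ≡ 25^2 = 625 ≡ 14 (mod 47)
25^3 = 25^2 · 25^1 ≡ 14 · 25 ≡ 21 (mod 47).
So s = 21; s⁻¹ ≡ 9 (mod 47).
m = c₂ · s⁻¹ mod 47 = 27 · 9 mod 47 = 8.

8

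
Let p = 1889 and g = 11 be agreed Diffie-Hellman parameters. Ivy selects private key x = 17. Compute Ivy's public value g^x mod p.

536

Public value = 11^17 mod 1889.
11^1 ≡ 11 (mod 1889)
11^2 = (11^1)^2 ≡ 11^2 = 121 ≡ 121 (mod 1889)
11^4 = (11^2)^2 ≡ 121^2 = 14641 ≡ 1418 (mod 1889)
11^8 = (11^4)^2 ≡ 1418^2 = 2010724 ≡ 828 (mod 1889)
11^16 = (11^8)^2 ≡ 828^2 = 685584 ≡ 1766 (mod 1889)
11^17 = 11^16 · 11^1 ≡ 1766 · 11 ≡ 536 (mod 1889).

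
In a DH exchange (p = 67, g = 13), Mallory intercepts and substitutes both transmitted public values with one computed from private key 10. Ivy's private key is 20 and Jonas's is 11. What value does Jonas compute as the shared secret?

29

Jonas receives Mallory's public value M = 13^10 mod 67 instead of the honest one.
13^1 ≡ 13 (mod 67)
13^2 = (13^1)^2 ≡ 13^2 = 169 ≡ 35 (mod 67)
13^4 = (13^2)^2 ≡ 35^2 = 1225 ≡ 19 (mod 67)
13^8 = (13^4)^2 ≡ 19^2 = 361 ≡ 26 (mod 67)
13^10 = 13^8 · 13^2 ≡ 26 · 35 ≡ 39 (mod 67).
So M = 39. Jonas computes K = M^11 mod 67.
39^1 ≡ 39 (mod 67)
39^2 = (39^1)^2 ≡ 39^2 = 1521 ≡ 47 (mod 67)
39^4 = (39^2)^2 ≡ 47^2 = 2209 ≡ 65 (mod 67)
39^8 = (39^4)^2 ≡ 65^2 = 4225 ≡ 4 (mod 67)
39^11 = 39^8 · 39^2 · 39^1 ≡ 4 · 47 · 39 ≡ 29 (mod 67).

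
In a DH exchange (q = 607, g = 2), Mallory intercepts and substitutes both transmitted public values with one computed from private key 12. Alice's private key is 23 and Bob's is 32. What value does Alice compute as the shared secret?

Alice receives Mallory's public value M = 2^12 mod 607 instead of the honest one.
2^1 ≡ 2 (mod 607)
2^2 = (2^1)^2 ≡ 2^2 = 4 ≡ 4 (mod 607)
2^4 = (2^2)^2 ≡ 4^2 = 16 ≡ 16 (mod 607)
2^8 = (2^4)^2 ≡ 16^2 = 256 ≡ 256 (mod 607)
2^12 = 2^8 · 2^4 ≡ 256 · 16 ≡ 454 (mod 607).
So M = 454. Alice computes K = M^23 mod 607.
454^1 ≡ 454 (mod 607)
454^2 = (454^1)^2 ≡ 454^2 = 206116 ≡ 343 (mod 607)
454^4 = (454^2)^2 ≡ 343^2 = 117649 ≡ 498 (mod 607)
454^8 = (454^4)^2 ≡ 498^2 = 248004 ≡ 348 (mod 607)
454^16 = (454^8)^2 ≡ 348^2 = 121104 ≡ 311 (mod 607)
454^23 = 454^16 · 454^4 · 454^2 · 454^1 ≡ 311 · 498 · 343 · 454 ≡ 340 (mod 607).

340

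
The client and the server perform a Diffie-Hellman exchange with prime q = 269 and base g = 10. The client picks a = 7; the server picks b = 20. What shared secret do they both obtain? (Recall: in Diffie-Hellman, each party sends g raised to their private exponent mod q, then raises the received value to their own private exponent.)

The server sends B = g^b mod q = 10^20 mod 269.
10^1 ≡ 10 (mod 269)
10^2 = (10^1)^2 ≡ 10^2 = 100 ≡ 100 (mod 269)
10^4 = (10^2)^2 ≡ 100^2 = 10000 ≡ 47 (mod 269)
10^8 = (10^4)^2 ≡ 47^2 = 2209 ≡ 57 (mod 269)
10^16 = (10^8)^2 ≡ 57^2 = 3249 ≡ 21 (mod 269)
10^20 = 10^16 · 10^4 ≡ 21 · 47 ≡ 180 (mod 269).
So B = 180. The client then computes K = B^a mod q = 180^7 mod 269.
180^1 ≡ 180 (mod 269)
180^2 = (180^1)^2 ≡ 180^2 = 32400 ≡ 120 (mod 269)
180^4 = (180^2)^2 ≡ 120^2 = 14400 ≡ 143 (mod 269)
180^7 = 180^4 · 180^2 · 180^1 ≡ 143 · 120 · 180 ≡ 142 (mod 269).

142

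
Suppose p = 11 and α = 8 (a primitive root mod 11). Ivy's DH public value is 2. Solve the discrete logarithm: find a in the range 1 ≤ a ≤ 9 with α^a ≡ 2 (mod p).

7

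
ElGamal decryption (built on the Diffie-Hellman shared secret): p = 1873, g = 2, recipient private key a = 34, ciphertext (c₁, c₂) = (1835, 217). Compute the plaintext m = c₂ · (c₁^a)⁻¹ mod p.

Shared mask s = c₁^a mod p = 1835^34 mod 1873.
1835^1 ≡ 1835 (mod 1873)
1835^2 = (1835^1)^2 ≡ 1835^2 = 3367225 ≡ 1444 (mod 1873)
1835^4 = (1835^2)^2 ≡ 1444^2 = 2085136 ≡ 487 (mod 1873)
1835^8 = (1835^4)^2 ≡ 487^2 = 237169 ≡ 1171 (mod 1873)
1835^16 = (1835^8)^2 ≡ 1171^2 = 1371241 ≡ 205 (mod 1873)
1835^32 = (1835^16)^2 ≡ 205^2 = 42025 ≡ 819 (mod 1873)
1835^34 = 1835^32 · 1835^2 ≡ 819 · 1444 ≡ 773 (mod 1873).
So s = 773; s⁻¹ ≡ 63 (mod 1873).
m = c₂ · s⁻¹ mod 1873 = 217 · 63 mod 1873 = 560.

560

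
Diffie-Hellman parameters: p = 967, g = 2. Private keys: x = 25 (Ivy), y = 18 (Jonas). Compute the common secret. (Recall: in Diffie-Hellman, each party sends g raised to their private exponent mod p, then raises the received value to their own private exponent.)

Ivy sends A = g^x mod p = 2^25 mod 967.
2^1 ≡ 2 (mod 967)
2^2 = (2^1)^2 ≡ 2^2 = 4 ≡ 4 (mod 967)
2^4 = (2^2)^2 ≡ 4^2 = 16 ≡ 16 (mod 967)
2^8 = (2^4)^2 ≡ 16^2 = 256 ≡ 256 (mod 967)
2^16 = (2^8)^2 ≡ 256^2 = 65536 ≡ 747 (mod 967)
2^25 = 2^16 · 2^8 · 2^1 ≡ 747 · 256 · 2 ≡ 499 (mod 967).
So A = 499. Jonas then computes K = A^y mod p = 499^18 mod 967.
499^1 ≡ 499 (mod 967)
499^2 = (499^1)^2 ≡ 499^2 = 249001 ≡ 482 (mod 967)
499^4 = (499^2)^2 ≡ 482^2 = 232324 ≡ 244 (mod 967)
499^8 = (499^4)^2 ≡ 244^2 = 59536 ≡ 549 (mod 967)
499^16 = (499^8)^2 ≡ 549^2 = 301401 ≡ 664 (mod 967)
499^18 = 499^16 · 499^2 ≡ 664 · 482 ≡ 938 (mod 967).

938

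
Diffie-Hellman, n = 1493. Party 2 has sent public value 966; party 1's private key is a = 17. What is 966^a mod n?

Shared key K = 966^17 mod 1493.
966^1 ≡ 966 (mod 1493)
966^2 = (966^1)^2 ≡ 966^2 = 933156 ≡ 31 (mod 1493)
966^4 = (966^2)^2 ≡ 31^2 = 961 ≡ 961 (mod 1493)
966^8 = (966^4)^2 ≡ 961^2 = 923521 ≡ 847 (mod 1493)
966^16 = (966^8)^2 ≡ 847^2 = 717409 ≡ 769 (mod 1493)
966^17 = 966^16 · 966^1 ≡ 769 · 966 ≡ 833 (mod 1493).

833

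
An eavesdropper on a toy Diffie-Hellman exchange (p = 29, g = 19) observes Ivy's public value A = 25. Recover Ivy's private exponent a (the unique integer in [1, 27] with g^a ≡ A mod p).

8

Try successive powers of 19 modulo 29:
19^1 ≡ 19
19^2 ≡ 13
19^3 ≡ 15
19^4 ≡ 24
19^5 ≡ 21
19^6 ≡ 22
19^7 ≡ 12
19^8 ≡ 25
Found: a = 8.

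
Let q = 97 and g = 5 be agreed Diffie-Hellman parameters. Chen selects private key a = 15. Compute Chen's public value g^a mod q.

Public value = 5^15 mod 97.
5^1 ≡ 5 (mod 97)
5^2 = (5^1)^2 ≡ 5^2 = 25 ≡ 25 (mod 97)
5^4 = (5^2)^2 ≡ 25^2 = 625 ≡ 43 (mod 97)
5^8 = (5^4)^2 ≡ 43^2 = 1849 ≡ 6 (mod 97)
5^15 = 5^8 · 5^4 · 5^2 · 5^1 ≡ 6 · 43 · 25 · 5 ≡ 46 (mod 97).

46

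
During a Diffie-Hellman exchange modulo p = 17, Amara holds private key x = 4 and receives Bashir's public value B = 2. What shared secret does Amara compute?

Shared key K = 2^4 mod 17.
2^1 ≡ 2 (mod 17)
2^2 = (2^1)^2 ≡ 2^2 = 4 ≡ 4 (mod 17)
2^4 = (2^2)^2 ≡ 4^2 = 16 ≡ 16 (mod 17)

16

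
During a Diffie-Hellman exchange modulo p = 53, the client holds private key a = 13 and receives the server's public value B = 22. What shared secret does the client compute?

23

Shared key K = 22^13 mod 53.
22^1 ≡ 22 (mod 53)
22^2 = (22^1)^2 ≡ 22^2 = 484 ≡ 7 (mod 53)
22^4 = (22^2)^2 ≡ 7^2 = 49 ≡ 49 (mod 53)
22^8 = (22^4)^2 ≡ 49^2 = 2401 ≡ 16 (mod 53)
22^13 = 22^8 · 22^4 · 22^1 ≡ 16 · 49 · 22 ≡ 23 (mod 53).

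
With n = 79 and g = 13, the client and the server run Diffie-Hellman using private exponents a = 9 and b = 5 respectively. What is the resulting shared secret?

67

The client sends A = g^a mod n = 13^9 mod 79.
13^1 ≡ 13 (mod 79)
13^2 = (13^1)^2 ≡ 13^2 = 169 ≡ 11 (mod 79)
13^4 = (13^2)^2 ≡ 11^2 = 121 ≡ 42 (mod 79)
13^8 = (13^4)^2 ≡ 42^2 = 1764 ≡ 26 (mod 79)
13^9 = 13^8 · 13^1 ≡ 26 · 13 ≡ 22 (mod 79).
So A = 22. The server then computes K = A^b mod n = 22^5 mod 79.
22^1 ≡ 22 (mod 79)
22^2 = (22^1)^2 ≡ 22^2 = 484 ≡ 10 (mod 79)
22^4 = (22^2)^2 ≡ 10^2 = 100 ≡ 21 (mod 79)
22^5 = 22^4 · 22^1 ≡ 21 · 22 ≡ 67 (mod 79).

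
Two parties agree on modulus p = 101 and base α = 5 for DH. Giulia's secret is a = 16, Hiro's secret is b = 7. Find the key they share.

Hiro sends B = α^b mod p = 5^7 mod 101.
5^1 ≡ 5 (mod 101)
5^2 = (5^1)^2 ≡ 5^2 = 25 ≡ 25 (mod 101)
5^4 = (5^2)^2 ≡ 25^2 = 625 ≡ 19 (mod 101)
5^7 = 5^4 · 5^2 · 5^1 ≡ 19 · 25 · 5 ≡ 52 (mod 101).
So B = 52. Giulia then computes K = B^a mod p = 52^16 mod 101.
52^1 ≡ 52 (mod 101)
52^2 = (52^1)^2 ≡ 52^2 = 2704 ≡ 78 (mod 101)
52^4 = (52^2)^2 ≡ 78^2 = 6084 ≡ 24 (mod 101)
52^8 = (52^4)^2 ≡ 24^2 = 576 ≡ 71 (mod 101)
52^16 = (52^8)^2 ≡ 71^2 = 5041 ≡ 92 (mod 101)

92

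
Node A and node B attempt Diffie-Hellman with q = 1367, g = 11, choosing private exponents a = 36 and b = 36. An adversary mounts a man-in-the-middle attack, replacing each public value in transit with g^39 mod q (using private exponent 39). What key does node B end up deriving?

Node B receives an adversary's public value M = 11^39 mod 1367 instead of the honest one.
11^1 ≡ 11 (mod 1367)
11^2 = (11^1)^2 ≡ 11^2 = 121 ≡ 121 (mod 1367)
11^4 = (11^2)^2 ≡ 121^2 = 14641 ≡ 971 (mod 1367)
11^8 = (11^4)^2 ≡ 971^2 = 942841 ≡ 978 (mod 1367)
11^16 = (11^8)^2 ≡ 978^2 = 956484 ≡ 951 (mod 1367)
11^32 = (11^16)^2 ≡ 951^2 = 904401 ≡ 814 (mod 1367)
11^39 = 11^32 · 11^4 · 11^2 · 11^1 ≡ 814 · 971 · 121 · 11 ≡ 1288 (mod 1367).
So M = 1288. Node B computes K = M^36 mod 1367.
1288^1 ≡ 1288 (mod 1367)
1288^2 = (1288^1)^2 ≡ 1288^2 = 1658944 ≡ 773 (mod 1367)
1288^4 = (1288^2)^2 ≡ 773^2 = 597529 ≡ 150 (mod 1367)
1288^8 = (1288^4)^2 ≡ 150^2 = 22500 ≡ 628 (mod 1367)
1288^16 = (1288^8)^2 ≡ 628^2 = 394384 ≡ 688 (mod 1367)
1288^32 = (1288^16)^2 ≡ 688^2 = 473344 ≡ 362 (mod 1367)
1288^36 = 1288^32 · 1288^4 ≡ 362 · 150 ≡ 987 (mod 1367).

987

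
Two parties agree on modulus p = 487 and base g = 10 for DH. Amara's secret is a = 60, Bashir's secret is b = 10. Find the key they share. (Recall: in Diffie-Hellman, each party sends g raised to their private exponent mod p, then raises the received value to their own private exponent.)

Bashir sends B = g^b mod p = 10^10 mod 487.
10^1 ≡ 10 (mod 487)
10^2 = (10^1)^2 ≡ 10^2 = 100 ≡ 100 (mod 487)
10^4 = (10^2)^2 ≡ 100^2 = 10000 ≡ 260 (mod 487)
10^8 = (10^4)^2 ≡ 260^2 = 67600 ≡ 394 (mod 487)
10^10 = 10^8 · 10^2 ≡ 394 · 100 ≡ 440 (mod 487).
So B = 440. Amara then computes K = B^a mod p = 440^60 mod 487.
440^1 ≡ 440 (mod 487)
440^2 = (440^1)^2 ≡ 440^2 = 193600 ≡ 261 (mod 487)
440^4 = (440^2)^2 ≡ 261^2 = 68121 ≡ 428 (mod 487)
440^8 = (440^4)^2 ≡ 428^2 = 183184 ≡ 72 (mod 487)
440^16 = (440^8)^2 ≡ 72^2 = 5184 ≡ 314 (mod 487)
440^32 = (440^16)^2 ≡ 314^2 = 98596 ≡ 222 (mod 487)
440^60 = 440^32 · 440^16 · 440^8 · 440^4 ≡ 222 · 314 · 72 · 428 ≡ 279 (mod 487).

279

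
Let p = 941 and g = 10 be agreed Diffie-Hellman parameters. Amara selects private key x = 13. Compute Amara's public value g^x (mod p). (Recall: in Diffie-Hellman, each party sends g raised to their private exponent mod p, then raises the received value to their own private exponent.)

Public value = 10^13 (mod 941).
10^1 ≡ 10 (mod 941)
10^2 = (10^1)^2 ≡ 10^2 = 100 ≡ 100 (mod 941)
10^4 = (10^2)^2 ≡ 100^2 = 10000 ≡ 590 (mod 941)
10^8 = (10^4)^2 ≡ 590^2 = 348100 ≡ 871 (mod 941)
10^13 = 10^8 · 10^4 · 10^1 ≡ 871 · 590 · 10 ≡ 99 (mod 941).

99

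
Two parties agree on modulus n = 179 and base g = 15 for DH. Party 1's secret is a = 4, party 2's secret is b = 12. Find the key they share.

142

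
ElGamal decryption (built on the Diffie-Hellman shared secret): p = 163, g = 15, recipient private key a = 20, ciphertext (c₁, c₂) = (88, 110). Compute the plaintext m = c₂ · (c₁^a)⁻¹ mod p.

148

Shared mask s = c₁^a mod p = 88^20 mod 163.
88^1 ≡ 88 (mod 163)
88^2 = (88^1)^2 ≡ 88^2 = 7744 ≡ 83 (mod 163)
88^4 = (88^2)^2 ≡ 83^2 = 6889 ≡ 43 (mod 163)
88^8 = (88^4)^2 ≡ 43^2 = 1849 ≡ 56 (mod 163)
88^16 = (88^8)^2 ≡ 56^2 = 3136 ≡ 39 (mod 163)
88^20 = 88^16 · 88^4 ≡ 39 · 43 ≡ 47 (mod 163).
So s = 47; s⁻¹ ≡ 111 (mod 163).
m = c₂ · s⁻¹ mod 163 = 110 · 111 mod 163 = 148.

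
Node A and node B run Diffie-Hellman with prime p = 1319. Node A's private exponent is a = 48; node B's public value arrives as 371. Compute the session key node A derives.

Shared key K = 371^48 mod 1319.
371^1 ≡ 371 (mod 1319)
371^2 = (371^1)^2 ≡ 371^2 = 137641 ≡ 465 (mod 1319)
371^4 = (371^2)^2 ≡ 465^2 = 216225 ≡ 1228 (mod 1319)
371^8 = (371^4)^2 ≡ 1228^2 = 1507984 ≡ 367 (mod 1319)
371^16 = (371^8)^2 ≡ 367^2 = 134689 ≡ 151 (mod 1319)
371^32 = (371^16)^2 ≡ 151^2 = 22801 ≡ 378 (mod 1319)
371^48 = 371^32 · 371^16 ≡ 378 · 151 ≡ 361 (mod 1319).

361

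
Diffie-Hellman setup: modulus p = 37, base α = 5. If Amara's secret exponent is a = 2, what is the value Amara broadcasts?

Public value = 5^2 (mod 37).
5^1 ≡ 5 (mod 37)
5^2 = (5^1)^2 ≡ 5^2 = 25 ≡ 25 (mod 37)

25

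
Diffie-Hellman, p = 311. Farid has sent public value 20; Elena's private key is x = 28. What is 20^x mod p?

47

Shared key K = 20^28 mod 311.
20^1 ≡ 20 (mod 311)
20^2 = (20^1)^2 ≡ 20^2 = 400 ≡ 89 (mod 311)
20^4 = (20^2)^2 ≡ 89^2 = 7921 ≡ 146 (mod 311)
20^8 = (20^4)^2 ≡ 146^2 = 21316 ≡ 168 (mod 311)
20^16 = (20^8)^2 ≡ 168^2 = 28224 ≡ 234 (mod 311)
20^28 = 20^16 · 20^8 · 20^4 ≡ 234 · 168 · 146 ≡ 47 (mod 311).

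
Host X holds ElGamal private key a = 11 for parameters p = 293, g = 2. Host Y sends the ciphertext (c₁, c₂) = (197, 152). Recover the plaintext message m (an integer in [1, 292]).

121

Shared mask s = c₁^a mod p = 197^11 mod 293.
197^1 ≡ 197 (mod 293)
197^2 = (197^1)^2 ≡ 197^2 = 38809 ≡ 133 (mod 293)
197^4 = (197^2)^2 ≡ 133^2 = 17689 ≡ 109 (mod 293)
197^8 = (197^4)^2 ≡ 109^2 = 11881 ≡ 161 (mod 293)
197^11 = 197^8 · 197^2 · 197^1 ≡ 161 · 133 · 197 ≡ 40 (mod 293).
So s = 40; s⁻¹ ≡ 22 (mod 293).
m = c₂ · s⁻¹ mod 293 = 152 · 22 mod 293 = 121.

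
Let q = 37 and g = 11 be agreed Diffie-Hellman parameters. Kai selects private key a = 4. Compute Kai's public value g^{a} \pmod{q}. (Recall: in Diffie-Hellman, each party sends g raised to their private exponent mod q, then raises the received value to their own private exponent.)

Public value = 11^{4} \pmod{37}.
11^1 ≡ 11 (mod 37)
11^2 = (11^1)^2 ≡ 11^2 = 121 ≡ 10 (mod 37)
11^4 = (11^2)^2 ≡ 10^2 = 100 ≡ 26 (mod 37)

26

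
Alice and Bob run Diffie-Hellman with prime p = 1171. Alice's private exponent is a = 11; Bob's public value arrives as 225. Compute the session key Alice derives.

58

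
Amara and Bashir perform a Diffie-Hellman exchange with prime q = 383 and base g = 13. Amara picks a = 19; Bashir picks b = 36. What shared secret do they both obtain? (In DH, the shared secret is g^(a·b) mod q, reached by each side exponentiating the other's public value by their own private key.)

227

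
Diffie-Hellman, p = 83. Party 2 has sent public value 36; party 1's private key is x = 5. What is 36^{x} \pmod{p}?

Shared key K = 36^5 mod 83.
36^1 ≡ 36 (mod 83)
36^2 = (36^1)^2 ≡ 36^2 = 1296 ≡ 51 (mod 83)
36^4 = (36^2)^2 ≡ 51^2 = 2601 ≡ 28 (mod 83)
36^5 = 36^4 · 36^1 ≡ 28 · 36 ≡ 12 (mod 83).

12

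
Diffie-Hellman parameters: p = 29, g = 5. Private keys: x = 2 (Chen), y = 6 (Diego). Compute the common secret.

7

Diego sends B = g^y mod p = 5^6 mod 29.
5^1 ≡ 5 (mod 29)
5^2 = (5^1)^2 ≡ 5^2 = 25 ≡ 25 (mod 29)
5^4 = (5^2)^2 ≡ 25^2 = 625 ≡ 16 (mod 29)
5^6 = 5^4 · 5^2 ≡ 16 · 25 ≡ 23 (mod 29).
So B = 23. Chen then computes K = B^x mod p = 23^2 mod 29.
23^1 ≡ 23 (mod 29)
23^2 = (23^1)^2 ≡ 23^2 = 529 ≡ 7 (mod 29)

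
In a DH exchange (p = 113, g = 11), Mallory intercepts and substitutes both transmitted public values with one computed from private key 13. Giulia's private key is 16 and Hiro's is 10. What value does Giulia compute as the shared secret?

Giulia receives Mallory's public value M = 11^13 mod 113 instead of the honest one.
11^1 ≡ 11 (mod 113)
11^2 = (11^1)^2 ≡ 11^2 = 121 ≡ 8 (mod 113)
11^4 = (11^2)^2 ≡ 8^2 = 64 ≡ 64 (mod 113)
11^8 = (11^4)^2 ≡ 64^2 = 4096 ≡ 28 (mod 113)
11^13 = 11^8 · 11^4 · 11^1 ≡ 28 · 64 · 11 ≡ 50 (mod 113).
So M = 50. Giulia computes K = M^16 mod 113.
50^1 ≡ 50 (mod 113)
50^2 = (50^1)^2 ≡ 50^2 = 2500 ≡ 14 (mod 113)
50^4 = (50^2)^2 ≡ 14^2 = 196 ≡ 83 (mod 113)
50^8 = (50^4)^2 ≡ 83^2 = 6889 ≡ 109 (mod 113)
50^16 = (50^8)^2 ≡ 109^2 = 11881 ≡ 16 (mod 113)

16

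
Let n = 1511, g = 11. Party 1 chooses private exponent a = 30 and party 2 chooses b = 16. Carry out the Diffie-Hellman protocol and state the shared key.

186

Party 1 sends A = g^a mod n = 11^30 mod 1511.
11^1 ≡ 11 (mod 1511)
11^2 = (11^1)^2 ≡ 11^2 = 121 ≡ 121 (mod 1511)
11^4 = (11^2)^2 ≡ 121^2 = 14641 ≡ 1042 (mod 1511)
11^8 = (11^4)^2 ≡ 1042^2 = 1085764 ≡ 866 (mod 1511)
11^16 = (11^8)^2 ≡ 866^2 = 749956 ≡ 500 (mod 1511)
11^30 = 11^16 · 11^8 · 11^4 · 11^2 ≡ 500 · 866 · 1042 · 121 ≡ 168 (mod 1511).
So A = 168. Party 2 then computes K = A^b mod n = 168^16 mod 1511.
168^1 ≡ 168 (mod 1511)
168^2 = (168^1)^2 ≡ 168^2 = 28224 ≡ 1026 (mod 1511)
168^4 = (168^2)^2 ≡ 1026^2 = 1052676 ≡ 1020 (mod 1511)
168^8 = (168^4)^2 ≡ 1020^2 = 1040400 ≡ 832 (mod 1511)
168^16 = (168^8)^2 ≡ 832^2 = 692224 ≡ 186 (mod 1511)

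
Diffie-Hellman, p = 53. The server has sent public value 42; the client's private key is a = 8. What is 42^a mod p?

10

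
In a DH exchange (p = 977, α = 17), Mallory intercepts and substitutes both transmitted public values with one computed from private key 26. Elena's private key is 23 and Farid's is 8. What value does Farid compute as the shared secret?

722

Farid receives Mallory's public value M = 17^26 mod 977 instead of the honest one.
17^1 ≡ 17 (mod 977)
17^2 = (17^1)^2 ≡ 17^2 = 289 ≡ 289 (mod 977)
17^4 = (17^2)^2 ≡ 289^2 = 83521 ≡ 476 (mod 977)
17^8 = (17^4)^2 ≡ 476^2 = 226576 ≡ 889 (mod 977)
17^16 = (17^8)^2 ≡ 889^2 = 790321 ≡ 905 (mod 977)
17^26 = 17^16 · 17^8 · 17^2 ≡ 905 · 889 · 289 ≡ 206 (mod 977).
So M = 206. Farid computes K = M^8 mod 977.
206^1 ≡ 206 (mod 977)
206^2 = (206^1)^2 ≡ 206^2 = 42436 ≡ 425 (mod 977)
206^4 = (206^2)^2 ≡ 425^2 = 180625 ≡ 857 (mod 977)
206^8 = (206^4)^2 ≡ 857^2 = 734449 ≡ 722 (mod 977)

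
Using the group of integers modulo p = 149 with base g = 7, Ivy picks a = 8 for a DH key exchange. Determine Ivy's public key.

140

Public value = 7^8 (mod 149).
7^1 ≡ 7 (mod 149)
7^2 = (7^1)^2 ≡ 7^2 = 49 ≡ 49 (mod 149)
7^4 = (7^2)^2 ≡ 49^2 = 2401 ≡ 17 (mod 149)
7^8 = (7^4)^2 ≡ 17^2 = 289 ≡ 140 (mod 149)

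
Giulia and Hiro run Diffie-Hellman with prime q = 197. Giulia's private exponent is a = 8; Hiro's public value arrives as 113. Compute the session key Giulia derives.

Shared key K = 113^8 mod 197.
113^1 ≡ 113 (mod 197)
113^2 = (113^1)^2 ≡ 113^2 = 12769 ≡ 161 (mod 197)
113^4 = (113^2)^2 ≡ 161^2 = 25921 ≡ 114 (mod 197)
113^8 = (113^4)^2 ≡ 114^2 = 12996 ≡ 191 (mod 197)

191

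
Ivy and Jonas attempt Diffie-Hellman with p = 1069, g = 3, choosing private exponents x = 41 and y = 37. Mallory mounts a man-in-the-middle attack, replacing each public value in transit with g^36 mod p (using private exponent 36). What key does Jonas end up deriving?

871

Jonas receives Mallory's public value M = 3^36 mod 1069 instead of the honest one.
3^1 ≡ 3 (mod 1069)
3^2 = (3^1)^2 ≡ 3^2 = 9 ≡ 9 (mod 1069)
3^4 = (3^2)^2 ≡ 9^2 = 81 ≡ 81 (mod 1069)
3^8 = (3^4)^2 ≡ 81^2 = 6561 ≡ 147 (mod 1069)
3^16 = (3^8)^2 ≡ 147^2 = 21609 ≡ 229 (mod 1069)
3^32 = (3^16)^2 ≡ 229^2 = 52441 ≡ 60 (mod 1069)
3^36 = 3^32 · 3^4 ≡ 60 · 81 ≡ 584 (mod 1069).
So M = 584. Jonas computes K = M^37 mod 1069.
584^1 ≡ 584 (mod 1069)
584^2 = (584^1)^2 ≡ 584^2 = 341056 ≡ 45 (mod 1069)
584^4 = (584^2)^2 ≡ 45^2 = 2025 ≡ 956 (mod 1069)
584^8 = (584^4)^2 ≡ 956^2 = 913936 ≡ 1010 (mod 1069)
584^16 = (584^8)^2 ≡ 1010^2 = 1020100 ≡ 274 (mod 1069)
584^32 = (584^16)^2 ≡ 274^2 = 75076 ≡ 246 (mod 1069)
584^37 = 584^32 · 584^4 · 584^1 ≡ 246 · 956 · 584 ≡ 871 (mod 1069).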